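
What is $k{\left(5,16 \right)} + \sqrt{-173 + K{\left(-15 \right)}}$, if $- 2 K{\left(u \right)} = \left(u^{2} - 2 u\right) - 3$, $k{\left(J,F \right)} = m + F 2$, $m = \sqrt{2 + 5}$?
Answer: $32 + \sqrt{7} + i \sqrt{299} \approx 34.646 + 17.292 i$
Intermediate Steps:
$m = \sqrt{7} \approx 2.6458$
$k{\left(J,F \right)} = \sqrt{7} + 2 F$ ($k{\left(J,F \right)} = \sqrt{7} + F 2 = \sqrt{7} + 2 F$)
$K{\left(u \right)} = \frac{3}{2} + u - \frac{u^{2}}{2}$ ($K{\left(u \right)} = - \frac{\left(u^{2} - 2 u\right) - 3}{2} = - \frac{-3 + u^{2} - 2 u}{2} = \frac{3}{2} + u - \frac{u^{2}}{2}$)
$k{\left(5,16 \right)} + \sqrt{-173 + K{\left(-15 \right)}} = \left(\sqrt{7} + 2 \cdot 16\right) + \sqrt{-173 - \left(\frac{27}{2} + \frac{225}{2}\right)} = \left(\sqrt{7} + 32\right) + \sqrt{-173 - 126} = \left(32 + \sqrt{7}\right) + \sqrt{-173 - 126} = \left(32 + \sqrt{7}\right) + \sqrt{-299} = \left(32 + \sqrt{7}\right) + i \sqrt{299} = 32 + \sqrt{7} + i \sqrt{299}$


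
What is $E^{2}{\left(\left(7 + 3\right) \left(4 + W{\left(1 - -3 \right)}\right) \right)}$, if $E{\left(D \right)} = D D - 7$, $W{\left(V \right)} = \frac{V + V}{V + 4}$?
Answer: $6215049$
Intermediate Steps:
$W{\left(V \right)} = \frac{2 V}{4 + V}$
$E{\left(D \right)} = -7 + D^{2}$ ($E{\left(D \right)} = D^{2} - 7 = -7 + D^{2}$)
$E^{2}{\left(\left(7 + 3\right) \left(4 + W{\left(1 - -3 \right)}\right) \right)} = \left(-7 + \left(\left(7 + 3\right) \left(4 + \frac{2 \left(1 - -3\right)}{4 + \left(1 - -3\right)}\right)\right)^{2}\right)^{2} = \left(-7 + \left(10 \left(4 + \frac{2 \left(1 + 3\right)}{4 + \left(1 + 3\right)}\right)\right)^{2}\right)^{2} = \left(-7 + \left(10 \left(4 + 2 \cdot 4 \frac{1}{4 + 4}\right)\right)^{2}\right)^{2} = \left(-7 + \left(10 \left(4 + 2 \cdot 4 \cdot \frac{1}{8}\right)\right)^{2}\right)^{2} = \left(-7 + \left(10 \left(4 + 1\right)\right)^{2}\right)^{2} = \left(-7 + \left(10 \cdot 5\right)^{2}\right)^{2} = \left(-7 + 50^{2}\right)^{2} = \left(-7 + 2500\right)^{2} = 2493^{2} = 6215049$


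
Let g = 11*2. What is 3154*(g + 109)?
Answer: 413174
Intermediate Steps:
g = 22
3154*(g + 109) = 3154*(22 + 109) = 3154*131 = 413174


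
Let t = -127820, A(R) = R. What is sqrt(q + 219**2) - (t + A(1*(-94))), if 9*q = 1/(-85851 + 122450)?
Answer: 127914 + 2*sqrt(144547034550362)/109797 ≈ 1.2813e+5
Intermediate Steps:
q = 1/329391 (q = 1/(9*(-85851 + 122450)) = (1/9)/36599 = (1/9)*(1/36599) = 1/329391 ≈ 3.0359e-6)
sqrt(q + 219**2) - (t + A(1*(-94))) = sqrt(1/329391 + 219**2) - (-127820 + 1*(-94)) = sqrt(1/329391 + 47961) - (-127820 - 94) = sqrt(15797921752/329391) - 1*(-127914) = 2*sqrt(144547034550362)/109797 + 127914 = 127914 + 2*sqrt(144547034550362)/109797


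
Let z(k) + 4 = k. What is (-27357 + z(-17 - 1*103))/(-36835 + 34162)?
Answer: 27481/2673 ≈ 10.281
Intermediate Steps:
z(k) = -4 + k
(-27357 + z(-17 - 1*103))/(-36835 + 34162) = (-27357 + (-4 + (-17 - 1*103)))/(-36835 + 34162) = (-27357 + (-4 + (-17 - 103)))/(-2673) = (-27357 + (-4 - 120))*(-1/2673) = (-27357 - 124)*(-1/2673) = -27481*(-1/2673) = 27481/2673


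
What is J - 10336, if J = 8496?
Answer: -1840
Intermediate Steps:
J - 10336 = 8496 - 10336 = -1840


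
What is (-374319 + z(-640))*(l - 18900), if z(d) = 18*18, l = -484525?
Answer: 188278432875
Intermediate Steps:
z(d) = 324
(-374319 + z(-640))*(l - 18900) = (-374319 + 324)*(-484525 - 18900) = -373995*(-503425) = 188278432875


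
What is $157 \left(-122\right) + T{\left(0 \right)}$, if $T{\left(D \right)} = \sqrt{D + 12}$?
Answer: $-19154 + 2 \sqrt{3} \approx -19151.0$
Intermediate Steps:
$T{\left(D \right)} = \sqrt{12 + D}$
$157 \left(-122\right) + T{\left(0 \right)} = 157 \left(-122\right) + \sqrt{12 + 0} = -19154 + \sqrt{12} = -19154 + 2 \sqrt{3}$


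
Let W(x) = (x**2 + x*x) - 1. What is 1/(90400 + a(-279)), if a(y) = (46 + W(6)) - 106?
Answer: 1/90411 ≈ 1.1061e-5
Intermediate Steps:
W(x) = -1 + 2*x**2 (W(x) = (x**2 + x**2) - 1 = 2*x**2 - 1 = -1 + 2*x**2)
a(y) = 11 (a(y) = (46 + (-1 + 2*6**2)) - 106 = (46 + (-1 + 2*36)) - 106 = (46 + (-1 + 72)) - 106 = (46 + 71) - 106 = 117 - 106 = 11)
1/(90400 + a(-279)) = 1/(90400 + 11) = 1/90411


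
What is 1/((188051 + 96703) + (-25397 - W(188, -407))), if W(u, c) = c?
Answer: 1/259764 ≈ 3.8497e-6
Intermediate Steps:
1/((188051 + 96703) + (-25397 - W(188, -407))) = 1/((188051 + 96703) + (-25397 - 1*(-407))) = 1/(284754 + (-25397 + 407)) = 1/(284754 - 24990) = 1/259764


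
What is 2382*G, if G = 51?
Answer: 121482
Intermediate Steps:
2382*G = 2382*51 = 121482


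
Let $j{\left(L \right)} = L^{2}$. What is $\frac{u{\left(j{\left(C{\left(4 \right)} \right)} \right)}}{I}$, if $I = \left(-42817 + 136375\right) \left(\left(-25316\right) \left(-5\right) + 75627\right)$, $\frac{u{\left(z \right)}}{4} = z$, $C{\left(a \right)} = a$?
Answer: $\frac{32}{9459041253} \approx 3.383 \cdot 10^{-9}$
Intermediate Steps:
$u{\left(z \right)} = 4 z$
$I = 18918082506$ ($I = 93558 \left(126580 + 75627\right) = 93558 \cdot 202207 = 18918082506$)
$\frac{u{\left(j{\left(C{\left(4 \right)} \right)} \right)}}{I} = \frac{4 \cdot 4^{2}}{18918082506} = 4 \cdot 16 \cdot \frac{1}{18918082506} = 64 \cdot \frac{1}{18918082506} = \frac{32}{9459041253}$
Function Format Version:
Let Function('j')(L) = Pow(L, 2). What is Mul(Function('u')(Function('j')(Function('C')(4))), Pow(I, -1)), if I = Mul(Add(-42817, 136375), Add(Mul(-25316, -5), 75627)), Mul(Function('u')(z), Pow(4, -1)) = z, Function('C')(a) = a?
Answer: Rational(32, 9459041253) ≈ 3.3830e-9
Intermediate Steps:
Function('u')(z) = Mul(4, z)
I = 18918082506 (I = Mul(93558, Add(126580, 75627)) = Mul(93558, 202207) = 18918082506)
Mul(Function('u')(Function('j')(Function('C')(4))), Pow(I, -1)) = Mul(Mul(4, Pow(4, 2)), Pow(18918082506, -1)) = Mul(Mul(4, 16), Rational(1, 18918082506)) = Mul(64, Rational(1, 18918082506)) = Rational(32, 9459041253)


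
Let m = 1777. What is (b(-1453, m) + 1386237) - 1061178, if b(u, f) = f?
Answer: 326836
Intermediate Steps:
(b(-1453, m) + 1386237) - 1061178 = (1777 + 1386237) - 1061178 = 1388014 - 1061178 = 326836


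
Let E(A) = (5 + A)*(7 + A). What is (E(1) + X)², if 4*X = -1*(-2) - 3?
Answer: 36481/16 ≈ 2280.1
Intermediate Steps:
X = -¼ (X = (-1*(-2) - 3)/4 = (2 - 3)/4 = (¼)*(-1) = -¼ ≈ -0.25000)
(E(1) + X)² = ((35 + 1² + 12*1) - ¼)² = ((35 + 1 + 12) - ¼)² = (48 - ¼)² = (191/4)² = 36481/16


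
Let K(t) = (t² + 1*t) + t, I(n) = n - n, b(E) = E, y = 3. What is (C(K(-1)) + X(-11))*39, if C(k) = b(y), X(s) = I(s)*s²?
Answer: 117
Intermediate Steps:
I(n) = 0
X(s) = 0 (X(s) = 0*s² = 0)
K(t) = t² + 2*t (K(t) = (t² + t) + t = (t + t²) + t = t² + 2*t)
C(k) = 3
(C(K(-1)) + X(-11))*39 = (3 + 0)*39 = 3*39 = 117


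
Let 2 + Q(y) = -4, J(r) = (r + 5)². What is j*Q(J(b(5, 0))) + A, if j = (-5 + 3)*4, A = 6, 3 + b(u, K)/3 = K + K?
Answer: 54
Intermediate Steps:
b(u, K) = -9 + 6*K (b(u, K) = -9 + 3*(K + K) = -9 + 3*(2*K) = -9 + 6*K)
J(r) = (5 + r)²
Q(y) = -6 (Q(y) = -2 - 4 = -6)
j = -8 (j = -2*4 = -8)
j*Q(J(b(5, 0))) + A = -8*(-6) + 6 = 48 + 6 = 54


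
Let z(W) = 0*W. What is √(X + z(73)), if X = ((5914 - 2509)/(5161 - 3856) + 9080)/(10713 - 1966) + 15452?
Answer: √8948920320100635/760989 ≈ 124.31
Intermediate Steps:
z(W) = 0
X = 11759592215/760989 (X = (3405/1305 + 9080)/8747 + 15452 = (3405*(1/1305) + 9080)*(1/8747) + 15452 = (227/87 + 9080)*(1/8747) + 15452 = (790187/87)*(1/8747) + 15452 = 790187/760989 + 15452 = 11759592215/760989 ≈ 15453.)
√(X + z(73)) = √(11759592215/760989 + 0) = √(11759592215/760989) = √8948920320100635/760989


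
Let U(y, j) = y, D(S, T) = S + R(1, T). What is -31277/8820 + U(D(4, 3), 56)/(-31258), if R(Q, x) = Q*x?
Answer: -488859103/137847780 ≈ -3.5464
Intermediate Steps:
D(S, T) = S + T (D(S, T) = S + 1*T = S + T)
-31277/8820 + U(D(4, 3), 56)/(-31258) = -31277/8820 + (4 + 3)/(-31258) = -31277*1/8820 + 7*(-1/31258) = -31277/8820 - 7/31258 = -488859103/137847780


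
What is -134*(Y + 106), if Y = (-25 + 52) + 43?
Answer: -23584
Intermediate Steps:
Y = 70 (Y = 27 + 43 = 70)
-134*(Y + 106) = -134*(70 + 106) = -134*176 = -23584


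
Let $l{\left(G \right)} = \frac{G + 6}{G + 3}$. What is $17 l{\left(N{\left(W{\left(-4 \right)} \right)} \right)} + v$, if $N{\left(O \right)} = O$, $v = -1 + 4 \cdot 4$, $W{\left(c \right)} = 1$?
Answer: $\frac{179}{4} \approx 44.75$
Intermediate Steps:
$v = 15$ ($v = -1 + 16 = 15$)
$l{\left(G \right)} = \frac{6 + G}{3 + G}$
$17 l{\left(N{\left(W{\left(-4 \right)} \right)} \right)} + v = 17 \frac{6 + 1}{3 + 1} + 15 = 17 \cdot \frac{1}{4} \cdot 7 + 15 = 17 \cdot \frac{7}{4} + 15 = \frac{119}{4} + 15 = \frac{179}{4}$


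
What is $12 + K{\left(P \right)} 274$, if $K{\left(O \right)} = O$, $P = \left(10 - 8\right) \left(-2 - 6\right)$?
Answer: $-4372$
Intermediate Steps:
$P = -16$ ($P = 2 \left(-8\right) = -16$)
$12 + K{\left(P \right)} 274 = 12 - 4384 = -4372$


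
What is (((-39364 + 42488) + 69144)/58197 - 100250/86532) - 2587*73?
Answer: -52835270066271/279772378 ≈ -1.8885e+5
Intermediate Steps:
(((-39364 + 42488) + 69144)/58197 - 100250/86532) - 2587*73 = ((3124 + 69144)*(1/58197) - 100250*1/86532) - 1*188851 = (72268*(1/58197) - 50125/43266) - 188851 = (72268/58197 - 50125/43266) - 188851 = 23291407/279772378 - 188851 = -52835270066271/279772378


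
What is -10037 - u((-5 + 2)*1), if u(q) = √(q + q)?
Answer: -10037 - I*√6 ≈ -10037.0 - 2.4495*I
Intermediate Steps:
u(q) = √2*√q (u(q) = √(2*q) = √2*√q)
-10037 - u((-5 + 2)*1) = -10037 - √2*√((-5 + 2)*1) = -10037 - √2*√(-3*1) = -10037 - √2*√(-3) = -10037 - √2*I*√3 = -10037 - I*√6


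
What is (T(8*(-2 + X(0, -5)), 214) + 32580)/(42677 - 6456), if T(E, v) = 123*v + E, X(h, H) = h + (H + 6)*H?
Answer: 58846/36221 ≈ 1.6246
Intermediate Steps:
X(h, H) = h + H*(6 + H) (X(h, H) = h + (6 + H)*H = h + H*(6 + H))
T(E, v) = E + 123*v
(T(8*(-2 + X(0, -5)), 214) + 32580)/(42677 - 6456) = ((8*(-2 + (0 + (-5)² + 6*(-5))) + 123*214) + 32580)/(42677 - 6456) = ((8*(-2 + (0 + 25 - 30)) + 26322) + 32580)/36221 = ((8*(-2 - 5) + 26322) + 32580)*(1/36221) = ((8*(-7) + 26322) + 32580)*(1/36221) = ((-56 + 26322) + 32580)*(1/36221) = (26266 + 32580)*(1/36221) = 58846*(1/36221) = 58846/36221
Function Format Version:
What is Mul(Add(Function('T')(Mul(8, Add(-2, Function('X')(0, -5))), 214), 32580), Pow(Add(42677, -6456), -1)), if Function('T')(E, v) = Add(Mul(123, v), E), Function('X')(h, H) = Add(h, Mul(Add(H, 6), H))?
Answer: Rational(58846, 36221) ≈ 1.6246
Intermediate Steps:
Function('X')(h, H) = Add(h, Mul(H, Add(6, H))) (Function('X')(h, H) = Add(h, Mul(Add(6, H), H)) = Add(h, Mul(H, Add(6, H))))
Function('T')(E, v) = Add(E, Mul(123, v))
Mul(Add(Function('T')(Mul(8, Add(-2, Function('X')(0, -5))), 214), 32580), Pow(Add(42677, -6456), -1)) = Mul(Add(Add(Mul(8, Add(-2, Add(0, Pow(-5, 2), Mul(6, -5)))), Mul(123, 214)), 32580), Pow(Add(42677, -6456), -1)) = Mul(Add(Add(Mul(8, Add(-2, Add(0, 25, -30))), 26322), 32580), Pow(36221, -1)) = Mul(Add(Add(Mul(8, Add(-2, -5)), 26322), 32580), Rational(1, 36221)) = Mul(Add(Add(Mul(8, -7), 26322), 32580), Rational(1, 36221)) = Mul(Add(Add(-56, 26322), 32580), Rational(1, 36221)) = Mul(Add(26266, 32580), Rational(1, 36221)) = Mul(58846, Rational(1, 36221)) = Rational(58846, 36221)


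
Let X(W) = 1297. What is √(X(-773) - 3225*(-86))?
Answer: √278647 ≈ 527.87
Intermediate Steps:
√(X(-773) - 3225*(-86)) = √(1297 - 3225*(-86)) = √(1297 + 277350) = √278647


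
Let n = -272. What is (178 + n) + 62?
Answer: -32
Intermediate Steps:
(178 + n) + 62 = (178 - 272) + 62 = -94 + 62 = -32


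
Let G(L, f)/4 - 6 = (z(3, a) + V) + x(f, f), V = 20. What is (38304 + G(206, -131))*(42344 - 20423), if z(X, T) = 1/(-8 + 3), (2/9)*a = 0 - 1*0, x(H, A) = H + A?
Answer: 4094755116/5 ≈ 8.1895e+8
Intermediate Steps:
x(H, A) = A + H
a = 0 (a = 9*(0 - 1*0)/2 = 9*(0 + 0)/2 = (9/2)*0 = 0)
z(X, T) = -⅕ (z(X, T) = 1/(-5) = -⅕)
G(L, f) = 516/5 + 8*f (G(L, f) = 24 + 4*((-⅕ + 20) + (f + f)) = 24 + 4*(99/5 + 2*f) = 24 + (396/5 + 8*f) = 516/5 + 8*f)
(38304 + G(206, -131))*(42344 - 20423) = (38304 + (516/5 + 8*(-131)))*(42344 - 20423) = (38304 + (516/5 - 1048))*21921 = (38304 - 4724/5)*21921 = (186796/5)*21921 = 4094755116/5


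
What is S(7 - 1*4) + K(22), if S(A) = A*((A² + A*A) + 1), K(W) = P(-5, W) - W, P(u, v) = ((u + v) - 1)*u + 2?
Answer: -43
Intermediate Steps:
P(u, v) = 2 + u*(-1 + u + v) (P(u, v) = (-1 + u + v)*u + 2 = u*(-1 + u + v) + 2 = 2 + u*(-1 + u + v))
K(W) = 32 - 6*W (K(W) = (2 + (-5)² - 1*(-5) - 5*W) - W = (2 + 25 + 5 - 5*W) - W = (32 - 5*W) - W = 32 - 6*W)
S(A) = A*(1 + 2*A²) (S(A) = A*((A² + A²) + 1) = A*(2*A² + 1) = A*(1 + 2*A²))
S(7 - 1*4) + K(22) = ((7 - 1*4) + 2*(7 - 1*4)³) + (32 - 6*22) = ((7 - 4) + 2*(7 - 4)³) + (32 - 132) = (3 + 2*3³) - 100 = (3 + 2*27) - 100 = (3 + 54) - 100 = 57 - 100 = -43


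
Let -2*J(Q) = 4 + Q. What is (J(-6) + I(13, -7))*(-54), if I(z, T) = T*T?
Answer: -2700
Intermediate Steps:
I(z, T) = T²
J(Q) = -2 - Q/2 (J(Q) = -(4 + Q)/2 = -2 - Q/2)
(J(-6) + I(13, -7))*(-54) = ((-2 - ½*(-6)) + (-7)²)*(-54) = ((-2 + 3) + 49)*(-54) = (1 + 49)*(-54) = 50*(-54) = -2700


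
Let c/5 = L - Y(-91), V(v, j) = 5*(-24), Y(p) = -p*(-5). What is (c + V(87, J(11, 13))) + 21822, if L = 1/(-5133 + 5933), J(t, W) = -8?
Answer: 3836321/160 ≈ 23977.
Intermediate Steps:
Y(p) = 5*p
V(v, j) = -120
L = 1/800 ≈ 0.0012500
c = 364001/160 (c = 5*(1/800 - 5*(-91)) = 5*(1/800 - 1*(-455)) = 5*(1/800 + 455) = 5*(364001/800) = 364001/160 ≈ 2275.0)
(c + V(87, J(11, 13))) + 21822 = (364001/160 - 120) + 21822 = 344801/160 + 21822 = 3836321/160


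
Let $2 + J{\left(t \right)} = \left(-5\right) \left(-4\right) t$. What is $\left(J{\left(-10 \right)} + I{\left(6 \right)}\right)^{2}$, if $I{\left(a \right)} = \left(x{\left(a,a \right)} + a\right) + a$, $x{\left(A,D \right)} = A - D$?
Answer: $36100$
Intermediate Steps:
$J{\left(t \right)} = -2 + 20 t$ ($J{\left(t \right)} = -2 + \left(-5\right) \left(-4\right) t = -2 + 20 t$)
$I{\left(a \right)} = 2 a$ ($I{\left(a \right)} = \left(\left(a - a\right) + a\right) + a = \left(0 + a\right) + a = a + a = 2 a$)
$\left(J{\left(-10 \right)} + I{\left(6 \right)}\right)^{2} = \left(\left(-2 + 20 \left(-10\right)\right) + 2 \cdot 6\right)^{2} = \left(\left(-2 - 200\right) + 12\right)^{2} = \left(-202 + 12\right)^{2} = \left(-190\right)^{2} = 36100$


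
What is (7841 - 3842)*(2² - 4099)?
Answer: -16375905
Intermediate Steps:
(7841 - 3842)*(2² - 4099) = 3999*(4 - 4099) = 3999*(-4095) = -16375905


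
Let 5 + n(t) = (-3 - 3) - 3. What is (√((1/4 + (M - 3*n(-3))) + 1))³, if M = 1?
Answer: 177*√177/8 ≈ 294.35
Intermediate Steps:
n(t) = -14 (n(t) = -5 + ((-3 - 3) - 3) = -5 + (-6 - 3) = -5 - 9 = -14)
(√((1/4 + (M - 3*n(-3))) + 1))³ = (√((1/4 + (1 - 3*(-14))) + 1))³ = (√((¼ + (1 + 42)) + 1))³ = (√((¼ + 43) + 1))³ = (√(173/4 + 1))³ = (√(177/4))³ = (√177/2)³ = 177*√177/8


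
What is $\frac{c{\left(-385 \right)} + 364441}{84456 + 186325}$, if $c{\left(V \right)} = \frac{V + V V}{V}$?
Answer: $\frac{364057}{270781} \approx 1.3445$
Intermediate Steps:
$c{\left(V \right)} = \frac{V + V^{2}}{V}$
$\frac{c{\left(-385 \right)} + 364441}{84456 + 186325} = \frac{\left(1 - 385\right) + 364441}{84456 + 186325} = \frac{-384 + 364441}{270781} = 364057 \cdot \frac{1}{270781} = \frac{364057}{270781}$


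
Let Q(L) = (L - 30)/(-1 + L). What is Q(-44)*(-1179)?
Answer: -9694/5 ≈ -1938.8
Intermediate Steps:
Q(L) = (-30 + L)/(-1 + L)
Q(-44)*(-1179) = ((-30 - 44)/(-1 - 44))*(-1179) = (-74/(-45))*(-1179) = -1/45*(-74)*(-1179) = (74/45)*(-1179) = -9694/5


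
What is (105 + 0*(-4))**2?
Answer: 11025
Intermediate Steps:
(105 + 0*(-4))**2 = (105 + 0)**2 = 105**2 = 11025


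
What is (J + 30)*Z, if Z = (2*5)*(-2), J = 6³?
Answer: -4920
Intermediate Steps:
J = 216
Z = -20 (Z = 10*(-2) = -20)
(J + 30)*Z = (216 + 30)*(-20) = 246*(-20) = -4920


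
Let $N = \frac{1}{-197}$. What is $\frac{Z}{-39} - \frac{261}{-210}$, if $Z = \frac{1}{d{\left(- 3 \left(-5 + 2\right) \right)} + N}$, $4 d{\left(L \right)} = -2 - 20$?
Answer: $\frac{7386997}{5921370} \approx 1.2475$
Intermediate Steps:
$d{\left(L \right)} = - \frac{11}{2}$ ($d{\left(L \right)} = \frac{-2 - 20}{4} = \frac{1}{4} \left(-22\right) = - \frac{11}{2}$)
$N = - \frac{1}{197} \approx -0.0050761$
$Z = - \frac{394}{2169}$ ($Z = \frac{1}{- \frac{11}{2} - \frac{1}{197}} = \frac{1}{- \frac{2169}{394}} = - \frac{394}{2169} \approx -0.18165$)
$\frac{Z}{-39} - \frac{261}{-210} = - \frac{394}{2169 \left(-39\right)} - \frac{261}{-210} = \left(- \frac{394}{2169}\right) \left(- \frac{1}{39}\right) - - \frac{87}{70} = \frac{394}{84591} + \frac{87}{70} = \frac{7386997}{5921370}$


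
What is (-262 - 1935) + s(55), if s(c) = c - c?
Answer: -2197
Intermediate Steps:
s(c) = 0
(-262 - 1935) + s(55) = (-262 - 1935) + 0 = -2197 + 0 = -2197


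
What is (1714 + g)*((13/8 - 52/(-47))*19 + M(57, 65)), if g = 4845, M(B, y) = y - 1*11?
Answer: 261159703/376 ≈ 6.9457e+5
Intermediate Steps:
M(B, y) = -11 + y (M(B, y) = y - 11 = -11 + y)
(1714 + g)*((13/8 - 52/(-47))*19 + M(57, 65)) = (1714 + 4845)*((13/8 - 52/(-47))*19 + (-11 + 65)) = 6559*((13*(⅛) - 52*(-1/47))*19 + 54) = 6559*((13/8 + 52/47)*19 + 54) = 6559*((1027/376)*19 + 54) = 6559*(19513/376 + 54) = 6559*(39817/376) = 261159703/376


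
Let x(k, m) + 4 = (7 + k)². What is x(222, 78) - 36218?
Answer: 16219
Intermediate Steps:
x(k, m) = -4 + (7 + k)²
x(222, 78) - 36218 = (-4 + (7 + 222)²) - 36218 = (-4 + 229²) - 36218 = (-4 + 52441) - 36218 = 52437 - 36218 = 16219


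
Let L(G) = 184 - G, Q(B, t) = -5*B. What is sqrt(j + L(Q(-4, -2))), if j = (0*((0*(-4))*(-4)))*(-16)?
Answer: 2*sqrt(41) ≈ 12.806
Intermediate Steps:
j = 0 (j = (0*(0*(-4)))*(-16) = (0*0)*(-16) = 0*(-16) = 0)
sqrt(j + L(Q(-4, -2))) = sqrt(0 + (184 - (-5)*(-4))) = sqrt(0 + (184 - 1*20)) = sqrt(0 + (184 - 20)) = sqrt(0 + 164) = sqrt(164) = 2*sqrt(41)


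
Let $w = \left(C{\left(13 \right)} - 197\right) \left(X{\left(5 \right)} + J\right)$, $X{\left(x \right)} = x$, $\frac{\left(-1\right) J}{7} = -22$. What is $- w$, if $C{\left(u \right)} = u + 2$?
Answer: $28938$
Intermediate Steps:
$J = 154$ ($J = \left(-7\right) \left(-22\right) = 154$)
$C{\left(u \right)} = 2 + u$
$w = -28938$ ($w = \left(\left(2 + 13\right) - 197\right) \left(5 + 154\right) = \left(15 - 197\right) 159 = \left(-182\right) 159 = -28938$)
$- w = \left(-1\right) \left(-28938\right) = 28938$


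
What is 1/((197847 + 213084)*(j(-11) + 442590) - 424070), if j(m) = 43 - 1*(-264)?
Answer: 1/181999683037 ≈ 5.4945e-12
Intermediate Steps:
j(m) = 307 (j(m) = 43 + 264 = 307)
1/((197847 + 213084)*(j(-11) + 442590) - 424070) = 1/((197847 + 213084)*(307 + 442590) - 424070) = 1/(410931*442897 - 424070) = 1/(182000107107 - 424070) = 1/181999683037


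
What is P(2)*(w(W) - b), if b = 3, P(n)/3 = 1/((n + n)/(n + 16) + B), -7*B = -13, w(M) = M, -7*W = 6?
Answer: -729/131 ≈ -5.5649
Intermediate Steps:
W = -6/7 (W = -1/7*6 = -6/7 ≈ -0.85714)
B = 13/7 (B = -1/7*(-13) = 13/7 ≈ 1.8571)
P(n) = 3/(13/7 + 2*n/(16 + n)) (P(n) = 3/((n + n)/(n + 16) + 13/7) = 3/((2*n)/(16 + n) + 13/7) = 3/(2*n/(16 + n) + 13/7) = 3/(13/7 + 2*n/(16 + n)))
P(2)*(w(W) - b) = (21*(16 + 2)/(208 + 27*2))*(-6/7 - 1*3) = (21*18/(208 + 54))*(-6/7 - 3) = (21*18/262)*(-27/7) = (21*(1/262)*18)*(-27/7) = (189/131)*(-27/7) = -729/131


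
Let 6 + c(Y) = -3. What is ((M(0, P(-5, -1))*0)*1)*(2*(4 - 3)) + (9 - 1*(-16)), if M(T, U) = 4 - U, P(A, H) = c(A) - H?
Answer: 25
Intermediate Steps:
c(Y) = -9 (c(Y) = -6 - 3 = -9)
P(A, H) = -9 - H
((M(0, P(-5, -1))*0)*1)*(2*(4 - 3)) + (9 - 1*(-16)) = (((4 - (-9 - 1*(-1)))*0)*1)*(2*(4 - 3)) + (9 - 1*(-16)) = (((4 - (-9 + 1))*0)*1)*(2*1) + (9 + 16) = (((4 - 1*(-8))*0)*1)*2 + 25 = (((4 + 8)*0)*1)*2 + 25 = ((12*0)*1)*2 + 25 = (0*1)*2 + 25 = 0*2 + 25 = 0 + 25 = 25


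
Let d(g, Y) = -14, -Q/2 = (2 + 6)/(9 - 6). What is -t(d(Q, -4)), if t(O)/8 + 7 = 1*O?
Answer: 168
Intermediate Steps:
Q = -16/3 (Q = -2*(2 + 6)/(9 - 6) = -16/3 ≈ -5.3333)
t(O) = -56 + 8*O (t(O) = -56 + 8*(1*O) = -56 + 8*O)
-t(d(Q, -4)) = -(-56 + 8*(-14)) = -(-56 - 112) = -1*(-168) = 168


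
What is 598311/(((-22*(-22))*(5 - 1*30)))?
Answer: -598311/12100 ≈ -49.447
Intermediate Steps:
598311/(((-22*(-22))*(5 - 1*30))) = 598311/((484*(5 - 30))) = 598311/((484*(-25))) = 598311/(-12100) = 598311*(-1/12100) = -598311/12100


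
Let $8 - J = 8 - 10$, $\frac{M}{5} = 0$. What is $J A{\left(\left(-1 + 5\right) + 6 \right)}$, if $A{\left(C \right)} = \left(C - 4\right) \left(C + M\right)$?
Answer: $600$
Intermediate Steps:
$M = 0$ ($M = 5 \cdot 0 = 0$)
$A{\left(C \right)} = C \left(-4 + C\right)$ ($A{\left(C \right)} = \left(C - 4\right) \left(C + 0\right) = \left(-4 + C\right) C = C \left(-4 + C\right)$)
$J = 10$ ($J = 8 - \left(8 - 10\right) = 8 - -2 = 8 + 2 = 10$)
$J A{\left(\left(-1 + 5\right) + 6 \right)} = 10 \left(\left(-1 + 5\right) + 6\right) \left(-4 + \left(\left(-1 + 5\right) + 6\right)\right) = 10 \left(4 + 6\right) \left(-4 + \left(4 + 6\right)\right) = 10 \cdot 10 \left(-4 + 10\right) = 10 \cdot 10 \cdot 6 = 10 \cdot 60 = 600$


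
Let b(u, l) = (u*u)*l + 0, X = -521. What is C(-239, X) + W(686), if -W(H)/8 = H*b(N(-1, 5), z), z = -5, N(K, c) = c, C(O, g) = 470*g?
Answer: 441130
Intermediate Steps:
b(u, l) = l*u² (b(u, l) = u²*l + 0 = l*u² + 0 = l*u²)
W(H) = 1000*H (W(H) = -8*H*(-5*5²) = -8*H*(-5*25) = -8*H*(-125) = -(-1000)*H = 1000*H)
C(-239, X) + W(686) = 470*(-521) + 1000*686 = -244870 + 686000 = 441130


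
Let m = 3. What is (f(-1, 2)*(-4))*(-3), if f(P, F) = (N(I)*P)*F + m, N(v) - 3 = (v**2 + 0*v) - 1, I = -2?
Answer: -108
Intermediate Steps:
N(v) = 2 + v**2 (N(v) = 3 + ((v**2 + 0*v) - 1) = 3 + ((v**2 + 0) - 1) = 3 + (v**2 - 1) = 3 + (-1 + v**2) = 2 + v**2)
f(P, F) = 3 + 6*F*P (f(P, F) = ((2 + (-2)**2)*P)*F + 3 = ((2 + 4)*P)*F + 3 = (6*P)*F + 3 = 6*F*P + 3 = 3 + 6*F*P)
(f(-1, 2)*(-4))*(-3) = ((3 + 6*2*(-1))*(-4))*(-3) = ((3 - 12)*(-4))*(-3) = -9*(-4)*(-3) = 36*(-3) = -108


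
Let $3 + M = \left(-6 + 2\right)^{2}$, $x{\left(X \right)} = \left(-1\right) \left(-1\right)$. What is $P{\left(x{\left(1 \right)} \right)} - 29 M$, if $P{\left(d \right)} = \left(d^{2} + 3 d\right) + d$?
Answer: $-372$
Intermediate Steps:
$x{\left(X \right)} = 1$
$P{\left(d \right)} = d^{2} + 4 d$
$M = 13$ ($M = -3 + \left(-6 + 2\right)^{2} = -3 + \left(-4\right)^{2} = -3 + 16 = 13$)
$P{\left(x{\left(1 \right)} \right)} - 29 M = 1 \left(4 + 1\right) - 377 = 1 \cdot 5 - 377 = 5 - 377 = -372$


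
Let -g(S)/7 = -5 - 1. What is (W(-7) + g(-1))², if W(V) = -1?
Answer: 1681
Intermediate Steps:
g(S) = 42 (g(S) = -7*(-5 - 1) = -7*(-6) = 42)
(W(-7) + g(-1))² = (-1 + 42)² = 41² = 1681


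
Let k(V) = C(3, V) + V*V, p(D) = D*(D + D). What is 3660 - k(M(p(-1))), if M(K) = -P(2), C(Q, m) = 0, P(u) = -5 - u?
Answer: 3611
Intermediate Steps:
p(D) = 2*D² (p(D) = D*(2*D) = 2*D²)
M(K) = 7 (M(K) = -(-5 - 1*2) = -(-5 - 2) = -1*(-7) = 7)
k(V) = V² (k(V) = 0 + V*V = 0 + V² = V²)
3660 - k(M(p(-1))) = 3660 - 1*7² = 3660 - 1*49 = 3660 - 49 = 3611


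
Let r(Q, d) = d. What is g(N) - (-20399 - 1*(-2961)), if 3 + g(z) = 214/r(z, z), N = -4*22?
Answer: 767033/44 ≈ 17433.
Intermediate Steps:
N = -88
g(z) = -3 + 214/z
g(N) - (-20399 - 1*(-2961)) = (-3 + 214/(-88)) - (-20399 - 1*(-2961)) = (-3 + 214*(-1/88)) - (-20399 + 2961) = (-3 - 107/44) - 1*(-17438) = -239/44 + 17438 = 767033/44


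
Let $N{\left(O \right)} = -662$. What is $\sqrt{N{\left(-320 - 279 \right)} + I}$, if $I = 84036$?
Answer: $\sqrt{83374} \approx 288.75$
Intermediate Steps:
$\sqrt{N{\left(-320 - 279 \right)} + I} = \sqrt{-662 + 84036} = \sqrt{83374}$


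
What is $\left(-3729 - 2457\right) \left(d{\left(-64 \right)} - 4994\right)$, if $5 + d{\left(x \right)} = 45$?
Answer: $30645444$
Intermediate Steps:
$d{\left(x \right)} = 40$ ($d{\left(x \right)} = -5 + 45 = 40$)
$\left(-3729 - 2457\right) \left(d{\left(-64 \right)} - 4994\right) = \left(-3729 - 2457\right) \left(40 - 4994\right) = \left(-6186\right) \left(-4954\right) = 30645444$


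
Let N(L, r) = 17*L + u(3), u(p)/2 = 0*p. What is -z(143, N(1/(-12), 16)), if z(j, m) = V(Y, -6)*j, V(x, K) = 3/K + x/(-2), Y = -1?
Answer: 0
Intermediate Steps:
u(p) = 0 (u(p) = 2*(0*p) = 2*0 = 0)
V(x, K) = 3/K - x/2 (V(x, K) = 3/K + x*(-½) = 3/K - x/2)
N(L, r) = 17*L (N(L, r) = 17*L + 0 = 17*L)
z(j, m) = 0 (z(j, m) = (3/(-6) - ½*(-1))*j = (3*(-⅙) + ½)*j = (-½ + ½)*j = 0*j = 0)
-z(143, N(1/(-12), 16)) = -1*0 = 0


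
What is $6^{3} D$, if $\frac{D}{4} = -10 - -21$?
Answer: $9504$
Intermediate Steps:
$D = 44$ ($D = 4 \left(-10 - -21\right) = 4 \left(-10 + 21\right) = 4 \cdot 11 = 44$)
$6^{3} D = 6^{3} \cdot 44 = 216 \cdot 44 = 9504$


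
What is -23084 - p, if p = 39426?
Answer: -62510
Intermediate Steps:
-23084 - p = -23084 - 1*39426 = -23084 - 39426 = -62510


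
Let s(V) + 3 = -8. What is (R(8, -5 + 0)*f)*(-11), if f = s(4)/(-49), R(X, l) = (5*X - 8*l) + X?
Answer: -10648/49 ≈ -217.31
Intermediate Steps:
s(V) = -11 (s(V) = -3 - 8 = -11)
R(X, l) = -8*l + 6*X (R(X, l) = (-8*l + 5*X) + X = -8*l + 6*X)
f = 11/49 (f = -11/(-49) = -11*(-1/49) = 11/49 ≈ 0.22449)
(R(8, -5 + 0)*f)*(-11) = ((-8*(-5 + 0) + 6*8)*(11/49))*(-11) = ((-8*(-5) + 48)*(11/49))*(-11) = ((40 + 48)*(11/49))*(-11) = (88*(11/49))*(-11) = (968/49)*(-11) = -10648/49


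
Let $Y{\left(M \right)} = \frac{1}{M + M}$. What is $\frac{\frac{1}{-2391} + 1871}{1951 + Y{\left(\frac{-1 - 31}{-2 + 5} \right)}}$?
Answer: $\frac{286307840}{298542651} \approx 0.95902$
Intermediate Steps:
$Y{\left(M \right)} = \frac{1}{2 M}$
$\frac{\frac{1}{-2391} + 1871}{1951 + Y{\left(\frac{-1 - 31}{-2 + 5} \right)}} = \frac{\frac{1}{-2391} + 1871}{1951 + \frac{1}{2 \frac{-1 - 31}{-2 + 5}}} = \frac{- \frac{1}{2391} + 1871}{1951 + \frac{1}{2 \left(- \frac{32}{3}\right)}} = \frac{4473560}{2391 \left(1951 + \frac{1}{2 \left(\left(-32\right) \frac{1}{3}\right)}\right)} = \frac{4473560}{2391 \left(1951 + \frac{1}{2 \left(- \frac{32}{3}\right)}\right)} = \frac{4473560}{2391 \left(1951 + \frac{1}{2} \left(- \frac{3}{32}\right)\right)} = \frac{4473560}{2391 \left(1951 - \frac{3}{64}\right)} = \frac{4473560}{2391 \cdot \frac{124861}{64}} = \frac{4473560}{2391} \cdot \frac{64}{124861} = \frac{286307840}{298542651}$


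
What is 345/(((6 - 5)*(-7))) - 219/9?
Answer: -1546/21 ≈ -73.619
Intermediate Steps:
345/(((6 - 5)*(-7))) - 219/9 = 345/((1*(-7))) - 219*⅑ = 345/(-7) - 73/3 = 345*(-⅐) - 73/3 = -345/7 - 73/3 = -1546/21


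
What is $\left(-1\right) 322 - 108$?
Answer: $-430$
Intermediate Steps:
$\left(-1\right) 322 - 108 = -322 - 108 = -430$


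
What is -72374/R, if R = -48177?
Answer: 72374/48177 ≈ 1.5023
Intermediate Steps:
-72374/R = -72374/(-48177) = -72374*(-1/48177) = 72374/48177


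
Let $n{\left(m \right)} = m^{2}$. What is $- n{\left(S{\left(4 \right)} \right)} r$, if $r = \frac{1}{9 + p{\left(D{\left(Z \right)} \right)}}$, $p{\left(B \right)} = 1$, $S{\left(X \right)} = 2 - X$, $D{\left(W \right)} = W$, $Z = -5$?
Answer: $- \frac{2}{5} \approx -0.4$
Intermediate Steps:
$r = \frac{1}{10}$ ($r = \frac{1}{9 + 1} = \frac{1}{10} \approx 0.1$)
$- n{\left(S{\left(4 \right)} \right)} r = - \left(2 - 4\right)^{2} \cdot \frac{1}{10} = - \left(-2\right)^{2} \cdot \frac{1}{10} = \left(-1\right) 4 \cdot \frac{1}{10} = \left(-4\right) \frac{1}{10} = - \frac{2}{5}$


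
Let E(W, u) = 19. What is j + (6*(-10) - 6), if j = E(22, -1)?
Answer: -47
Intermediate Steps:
j = 19
j + (6*(-10) - 6) = 19 + (6*(-10) - 6) = 19 + (-60 - 6) = 19 - 66 = -47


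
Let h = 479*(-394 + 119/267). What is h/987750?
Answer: -50332841/263729250 ≈ -0.19085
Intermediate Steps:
h = -50332841/267 (h = 479*(-394 + 119*(1/267)) = 479*(-394 + 119/267) = 479*(-105079/267) = -50332841/267 ≈ -1.8851e+5)
h/987750 = -50332841/267/987750 = -50332841/267*1/987750 = -50332841/263729250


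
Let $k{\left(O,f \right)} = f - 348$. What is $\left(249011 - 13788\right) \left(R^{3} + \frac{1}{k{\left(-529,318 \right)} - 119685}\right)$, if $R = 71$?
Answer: $\frac{10078674061866172}{119715} \approx 8.4189 \cdot 10^{10}$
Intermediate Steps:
$k{\left(O,f \right)} = -348 + f$ ($k{\left(O,f \right)} = f - 348 = -348 + f$)
$\left(249011 - 13788\right) \left(R^{3} + \frac{1}{k{\left(-529,318 \right)} - 119685}\right) = \left(249011 - 13788\right) \left(71^{3} + \frac{1}{\left(-348 + 318\right) - 119685}\right) = 235223 \left(357911 + \frac{1}{-30 - 119685}\right) = 235223 \left(357911 + \frac{1}{-119715}\right) = 235223 \left(357911 - \frac{1}{119715}\right) = 235223 \cdot \frac{42847315364}{119715} = \frac{10078674061866172}{119715}$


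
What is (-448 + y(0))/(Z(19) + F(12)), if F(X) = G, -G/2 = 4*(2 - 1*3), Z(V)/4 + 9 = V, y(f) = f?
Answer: -28/3 ≈ -9.3333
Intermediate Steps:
Z(V) = -36 + 4*V
G = 8 (G = -8*(2 - 1*3) = -8*(2 - 3) = -8*(-1) = -2*(-4) = 8)
F(X) = 8
(-448 + y(0))/(Z(19) + F(12)) = (-448 + 0)/((-36 + 4*19) + 8) = -448/((-36 + 76) + 8) = -448/(40 + 8) = -448/48 = -448*1/48 = -28/3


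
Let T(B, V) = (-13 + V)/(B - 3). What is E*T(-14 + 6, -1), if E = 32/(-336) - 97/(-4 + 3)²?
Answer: -4078/33 ≈ -123.58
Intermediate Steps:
T(B, V) = (-13 + V)/(-3 + B)
E = -2039/21 (E = 32*(-1/336) - 97/((-1)²) = -2/21 - 97/1 = -2/21 - 97*1 = -2/21 - 97 = -2039/21 ≈ -97.095)
E*T(-14 + 6, -1) = -2039*(-13 - 1)/(21*(-3 + (-14 + 6))) = -2039*(-14)/(21*(-3 - 8)) = -2039*(-14)/(21*(-11)) = -(-2039)*(-14)/231 = -2039/21*14/11 = -4078/33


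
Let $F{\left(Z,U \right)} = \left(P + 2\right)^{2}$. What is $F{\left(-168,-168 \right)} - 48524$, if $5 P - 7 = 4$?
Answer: $- \frac{1212659}{25} \approx -48506.0$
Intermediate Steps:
$P = \frac{11}{5}$ ($P = \frac{7}{5} + \frac{1}{5} \cdot 4 = \frac{7}{5} + \frac{4}{5} = \frac{11}{5} \approx 2.2$)
$F{\left(Z,U \right)} = \frac{441}{25}$ ($F{\left(Z,U \right)} = \left(\frac{11}{5} + 2\right)^{2} = \left(\frac{21}{5}\right)^{2} = \frac{441}{25}$)
$F{\left(-168,-168 \right)} - 48524 = \frac{441}{25} - 48524 = - \frac{1212659}{25}$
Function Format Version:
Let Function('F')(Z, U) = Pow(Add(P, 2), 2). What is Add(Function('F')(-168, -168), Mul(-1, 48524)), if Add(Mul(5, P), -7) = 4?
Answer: Rational(-1212659, 25) ≈ -48506.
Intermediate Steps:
P = Rational(11, 5) (P = Add(Rational(7, 5), Mul(Rational(1, 5), 4)) = Add(Rational(7, 5), Rational(4, 5)) = Rational(11, 5) ≈ 2.2000)
Function('F')(Z, U) = Rational(441, 25) (Function('F')(Z, U) = Pow(Add(Rational(11, 5), 2), 2) = Pow(Rational(21, 5), 2) = Rational(441, 25))
Add(Function('F')(-168, -168), Mul(-1, 48524)) = Add(Rational(441, 25), Mul(-1, 48524)) = Add(Rational(441, 25), -48524) = Rational(-1212659, 25)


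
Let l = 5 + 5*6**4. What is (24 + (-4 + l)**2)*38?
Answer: 1596128630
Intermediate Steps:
l = 6485 (l = 5 + 5*1296 = 5 + 6480 = 6485)
(24 + (-4 + l)**2)*38 = (24 + (-4 + 6485)**2)*38 = (24 + 6481**2)*38 = (24 + 42003361)*38 = 42003385*38 = 1596128630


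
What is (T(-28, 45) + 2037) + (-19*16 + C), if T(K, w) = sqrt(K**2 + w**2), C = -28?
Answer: 1758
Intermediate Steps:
(T(-28, 45) + 2037) + (-19*16 + C) = (sqrt((-28)**2 + 45**2) + 2037) + (-19*16 - 28) = (sqrt(784 + 2025) + 2037) + (-304 - 28) = (sqrt(2809) + 2037) - 332 = (53 + 2037) - 332 = 2090 - 332 = 1758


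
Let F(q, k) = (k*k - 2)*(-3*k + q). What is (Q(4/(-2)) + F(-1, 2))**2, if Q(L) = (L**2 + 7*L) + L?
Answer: 676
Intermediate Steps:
Q(L) = L**2 + 8*L
F(q, k) = (-2 + k**2)*(q - 3*k) (F(q, k) = (k**2 - 2)*(q - 3*k) = (-2 + k**2)*(q - 3*k))
(Q(4/(-2)) + F(-1, 2))**2 = ((4/(-2))*(8 + 4/(-2)) + (-3*2**3 - 2*(-1) + 6*2 - 1*2**2))**2 = ((4*(-1/2))*(8 + 4*(-1/2)) + (-3*8 + 2 + 12 - 1*4))**2 = (-2*(8 - 2) + (-24 + 2 + 12 - 4))**2 = (-2*6 - 14)**2 = (-12 - 14)**2 = (-26)**2 = 676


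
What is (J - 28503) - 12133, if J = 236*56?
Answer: -27420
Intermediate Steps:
J = 13216
(J - 28503) - 12133 = (13216 - 28503) - 12133 = -15287 - 12133 = -27420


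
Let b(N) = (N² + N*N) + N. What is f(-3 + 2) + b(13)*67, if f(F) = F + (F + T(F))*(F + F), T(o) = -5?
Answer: 23528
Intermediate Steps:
b(N) = N + 2*N² (b(N) = (N² + N²) + N = 2*N² + N = N + 2*N²)
f(F) = F + 2*F*(-5 + F) (f(F) = F + (F - 5)*(F + F) = F + (-5 + F)*(2*F) = F + 2*F*(-5 + F))
f(-3 + 2) + b(13)*67 = (-3 + 2)*(-9 + 2*(-3 + 2)) + (13*(1 + 2*13))*67 = -(-9 + 2*(-1)) + (13*(1 + 26))*67 = -(-9 - 2) + (13*27)*67 = -1*(-11) + 351*67 = 11 + 23517 = 23528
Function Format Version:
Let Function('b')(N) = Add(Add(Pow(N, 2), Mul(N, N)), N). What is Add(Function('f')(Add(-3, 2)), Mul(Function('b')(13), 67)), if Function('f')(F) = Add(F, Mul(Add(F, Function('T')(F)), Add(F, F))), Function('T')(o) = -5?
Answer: 23528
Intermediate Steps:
Function('b')(N) = Add(N, Mul(2, Pow(N, 2))) (Function('b')(N) = Add(Add(Pow(N, 2), Pow(N, 2)), N) = Add(Mul(2, Pow(N, 2)), N) = Add(N, Mul(2, Pow(N, 2))))
Function('f')(F) = Add(F, Mul(2, F, Add(-5, F))) (Function('f')(F) = Add(F, Mul(Add(F, -5), Add(F, F))) = Add(F, Mul(Add(-5, F), Mul(2, F))) = Add(F, Mul(2, F, Add(-5, F))))
Add(Function('f')(Add(-3, 2)), Mul(Function('b')(13), 67)) = Add(Mul(Add(-3, 2), Add(-9, Mul(2, Add(-3, 2)))), Mul(Mul(13, Add(1, Mul(2, 13))), 67)) = Add(Mul(-1, Add(-9, Mul(2, -1))), Mul(Mul(13, Add(1, 26)), 67)) = Add(Mul(-1, Add(-9, -2)), Mul(Mul(13, 27), 67)) = Add(Mul(-1, -11), Mul(351, 67)) = Add(11, 23517) = 23528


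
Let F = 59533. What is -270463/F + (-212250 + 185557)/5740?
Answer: -3141571989/341719420 ≈ -9.1934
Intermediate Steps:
-270463/F + (-212250 + 185557)/5740 = -270463/59533 + (-212250 + 185557)/5740 = -270463*1/59533 - 26693*1/5740 = -270463/59533 - 26693/5740 = -3141571989/341719420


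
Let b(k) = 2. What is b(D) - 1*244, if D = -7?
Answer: -242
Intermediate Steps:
b(D) - 1*244 = 2 - 1*244 = 2 - 244 = -242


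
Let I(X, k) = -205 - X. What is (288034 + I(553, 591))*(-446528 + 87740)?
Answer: -103071181488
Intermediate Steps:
(288034 + I(553, 591))*(-446528 + 87740) = (288034 + (-205 - 1*553))*(-446528 + 87740) = (288034 + (-205 - 553))*(-358788) = (288034 - 758)*(-358788) = 287276*(-358788) = -103071181488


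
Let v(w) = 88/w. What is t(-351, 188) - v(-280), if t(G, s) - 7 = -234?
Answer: -7934/35 ≈ -226.69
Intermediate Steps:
t(G, s) = -227 (t(G, s) = 7 - 234 = -227)
t(-351, 188) - v(-280) = -227 - 88/(-280) = -227 - 88*(-1)/280 = -227 - 1*(-11/35) = -227 + 11/35 = -7934/35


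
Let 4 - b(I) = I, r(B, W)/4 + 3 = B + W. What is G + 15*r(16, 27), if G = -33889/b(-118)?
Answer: 258911/122 ≈ 2122.2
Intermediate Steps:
r(B, W) = -12 + 4*B + 4*W (r(B, W) = -12 + 4*(B + W) = -12 + (4*B + 4*W) = -12 + 4*B + 4*W)
b(I) = 4 - I
G = -33889/122 (G = -33889/(4 - 1*(-118)) = -33889/(4 + 118) = -33889/122 ≈ -277.78)
G + 15*r(16, 27) = -33889/122 + 15*(-12 + 4*16 + 4*27) = -33889/122 + 15*(-12 + 64 + 108) = -33889/122 + 15*160 = -33889/122 + 2400 = 258911/122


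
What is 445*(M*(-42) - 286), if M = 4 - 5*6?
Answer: 358670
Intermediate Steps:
M = -26 (M = 4 - 30 = -26)
445*(M*(-42) - 286) = 445*(-26*(-42) - 286) = 445*(1092 - 286) = 445*806 = 358670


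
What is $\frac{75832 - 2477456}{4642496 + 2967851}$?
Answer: $- \frac{2401624}{7610347} \approx -0.31557$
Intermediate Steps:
$\frac{75832 - 2477456}{4642496 + 2967851} = - \frac{2401624}{7610347}$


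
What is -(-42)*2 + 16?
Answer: 100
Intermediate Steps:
-(-42)*2 + 16 = -14*(-6) + 16 = 84 + 16 = 100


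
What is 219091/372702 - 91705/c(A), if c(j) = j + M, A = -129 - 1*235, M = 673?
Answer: -3790104199/12796102 ≈ -296.19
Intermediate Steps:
A = -364 (A = -129 - 235 = -364)
c(j) = 673 + j (c(j) = j + 673 = 673 + j)
219091/372702 - 91705/c(A) = 219091/372702 - 91705/(673 - 364) = 219091*(1/372702) - 91705/309 = 219091/372702 - 91705*1/309 = 219091/372702 - 91705/309 = -3790104199/12796102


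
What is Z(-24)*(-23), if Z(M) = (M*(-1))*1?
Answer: -552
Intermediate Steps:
Z(M) = -M (Z(M) = -M*1 = -M)
Z(-24)*(-23) = -1*(-24)*(-23) = 24*(-23) = -552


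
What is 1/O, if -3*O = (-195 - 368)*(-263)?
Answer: -3/148069 ≈ -2.0261e-5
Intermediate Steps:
O = -148069/3 (O = -(-195 - 368)*(-263)/3 = -(-563)*(-263)/3 = -⅓*148069 = -148069/3 ≈ -49356.)
1/O = 1/(-148069/3) = -3/148069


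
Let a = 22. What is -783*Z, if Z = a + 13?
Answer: -27405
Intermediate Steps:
Z = 35 (Z = 22 + 13 = 35)
-783*Z = -783*35 = -27405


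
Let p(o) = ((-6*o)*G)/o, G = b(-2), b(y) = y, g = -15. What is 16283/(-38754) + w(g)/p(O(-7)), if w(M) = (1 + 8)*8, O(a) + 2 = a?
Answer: 216241/38754 ≈ 5.5798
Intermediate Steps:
O(a) = -2 + a
G = -2
w(M) = 72 (w(M) = 9*8 = 72)
p(o) = 12 (p(o) = (-6*o*(-2))/o = (12*o)/o = 12)
16283/(-38754) + w(g)/p(O(-7)) = 16283/(-38754) + 72/12 = 16283*(-1/38754) + 72*(1/12) = -16283/38754 + 6 = 216241/38754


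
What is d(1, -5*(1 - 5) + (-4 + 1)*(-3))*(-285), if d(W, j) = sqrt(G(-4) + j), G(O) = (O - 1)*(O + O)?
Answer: -285*sqrt(69) ≈ -2367.4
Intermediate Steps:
G(O) = 2*O*(-1 + O) (G(O) = (-1 + O)*(2*O) = 2*O*(-1 + O))
d(W, j) = sqrt(40 + j) (d(W, j) = sqrt(2*(-4)*(-1 - 4) + j) = sqrt(2*(-4)*(-5) + j) = sqrt(40 + j))
d(1, -5*(1 - 5) + (-4 + 1)*(-3))*(-285) = sqrt(40 + (-5*(1 - 5) + (-4 + 1)*(-3)))*(-285) = sqrt(40 + (-5*(-4) - 3*(-3)))*(-285) = sqrt(40 + (20 + 9))*(-285) = sqrt(40 + 29)*(-285) = sqrt(69)*(-285) = -285*sqrt(69)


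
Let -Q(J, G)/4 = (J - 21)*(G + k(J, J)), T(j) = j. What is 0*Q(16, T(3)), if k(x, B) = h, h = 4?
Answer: 0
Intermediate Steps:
k(x, B) = 4
Q(J, G) = -4*(-21 + J)*(4 + G) (Q(J, G) = -4*(J - 21)*(G + 4) = -4*(-21 + J)*(4 + G))
0*Q(16, T(3)) = 0*(336 - 16*16 + 84*3 - 4*3*16) = 0*(336 - 256 + 252 - 192) = 0*140 = 0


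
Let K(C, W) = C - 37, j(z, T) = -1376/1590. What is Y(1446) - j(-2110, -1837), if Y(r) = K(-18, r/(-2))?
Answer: -43037/795 ≈ -54.135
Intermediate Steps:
j(z, T) = -688/795 (j(z, T) = -1376*1/1590 = -688/795)
K(C, W) = -37 + C
Y(r) = -55 (Y(r) = -37 - 18 = -55)
Y(1446) - j(-2110, -1837) = -55 - 1*(-688/795) = -55 + 688/795 = -43037/795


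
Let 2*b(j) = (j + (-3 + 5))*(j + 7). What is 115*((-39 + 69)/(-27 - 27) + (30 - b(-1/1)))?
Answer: 27370/9 ≈ 3041.1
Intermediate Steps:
b(j) = (2 + j)*(7 + j)/2 (b(j) = ((j + (-3 + 5))*(j + 7))/2 = ((j + 2)*(7 + j))/2 = ((2 + j)*(7 + j))/2 = (2 + j)*(7 + j)/2)
115*((-39 + 69)/(-27 - 27) + (30 - b(-1/1))) = 115*((-39 + 69)/(-27 - 27) + (30 - (7 + (-1/1)**2/2 + 9*(-1/1)/2))) = 115*(30/(-54) + (30 - (7 + (-1*1)**2/2 + 9*(-1*1)/2))) = 115*(30*(-1/54) + (30 - (7 + (1/2)*(-1)**2 + (9/2)*(-1)))) = 115*(-5/9 + (30 - (7 + (1/2)*1 - 9/2))) = 115*(-5/9 + (30 - (7 + 1/2 - 9/2))) = 115*(-5/9 + (30 - 1*3)) = 115*(-5/9 + (30 - 3)) = 115*(-5/9 + 27) = 115*(238/9) = 27370/9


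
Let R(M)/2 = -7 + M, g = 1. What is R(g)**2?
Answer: 144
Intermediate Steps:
R(M) = -14 + 2*M (R(M) = 2*(-7 + M) = -14 + 2*M)
R(g)**2 = (-14 + 2*1)**2 = (-14 + 2)**2 = (-12)**2 = 144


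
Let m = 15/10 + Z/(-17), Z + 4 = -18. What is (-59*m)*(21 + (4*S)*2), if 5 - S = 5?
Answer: -117705/34 ≈ -3461.9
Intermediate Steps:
S = 0 (S = 5 - 1*5 = 5 - 5 = 0)
Z = -22 (Z = -4 - 18 = -22)
m = 95/34 (m = 15/10 - 22/(-17) = 15*(⅒) - 22*(-1/17) = 3/2 + 22/17 = 95/34 ≈ 2.7941)
(-59*m)*(21 + (4*S)*2) = (-59*95/34)*(21 + (4*0)*2) = -5605*(21 + 0*2)/34 = -5605*(21 + 0)/34 = -5605/34*21 = -117705/34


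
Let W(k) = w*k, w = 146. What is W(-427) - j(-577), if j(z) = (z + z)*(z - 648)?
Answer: -1475992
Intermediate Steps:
W(k) = 146*k
j(z) = 2*z*(-648 + z) (j(z) = (2*z)*(-648 + z) = 2*z*(-648 + z))
W(-427) - j(-577) = 146*(-427) - 2*(-577)*(-648 - 577) = -62342 - 2*(-577)*(-1225) = -62342 - 1*1413650 = -62342 - 1413650 = -1475992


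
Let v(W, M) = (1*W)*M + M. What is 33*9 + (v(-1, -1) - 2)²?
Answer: 301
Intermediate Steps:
v(W, M) = M + M*W (v(W, M) = W*M + M = M*W + M = M + M*W)
33*9 + (v(-1, -1) - 2)² = 33*9 + (-(1 - 1) - 2)² = 297 + (-1*0 - 2)² = 297 + (0 - 2)² = 297 + (-2)² = 297 + 4 = 301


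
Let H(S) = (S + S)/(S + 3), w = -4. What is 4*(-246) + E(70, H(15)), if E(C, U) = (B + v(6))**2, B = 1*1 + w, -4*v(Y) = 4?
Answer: -968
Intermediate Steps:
v(Y) = -1 (v(Y) = -1/4*4 = -1)
B = -3 (B = 1*1 - 4 = 1 - 4 = -3)
H(S) = 2*S/(3 + S) (H(S) = (2*S)/(3 + S) = 2*S/(3 + S))
E(C, U) = 16 (E(C, U) = (-3 - 1)**2 = (-4)**2 = 16)
4*(-246) + E(70, H(15)) = 4*(-246) + 16 = -984 + 16 = -968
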